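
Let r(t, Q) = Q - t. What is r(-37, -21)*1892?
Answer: 30272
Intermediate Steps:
r(-37, -21)*1892 = (-21 - 1*(-37))*1892 = (-21 + 37)*1892 = 16*1892 = 30272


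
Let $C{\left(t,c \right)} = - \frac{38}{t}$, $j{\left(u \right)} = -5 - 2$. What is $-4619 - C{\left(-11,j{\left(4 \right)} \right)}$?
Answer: $- \frac{50847}{11} \approx -4622.5$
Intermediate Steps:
$j{\left(u \right)} = -7$ ($j{\left(u \right)} = -5 - 2 = -7$)
$-4619 - C{\left(-11,j{\left(4 \right)} \right)} = -4619 - - \frac{38}{-11} = -4619 - \left(-38\right) \left(- \frac{1}{11}\right) = -4619 - \frac{38}{11} = - \frac{50847}{11}$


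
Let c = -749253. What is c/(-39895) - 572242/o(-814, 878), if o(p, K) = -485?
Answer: 4638596459/3869815 ≈ 1198.7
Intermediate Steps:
c/(-39895) - 572242/o(-814, 878) = -749253/(-39895) - 572242/(-485) = -749253*(-1/39895) - 572242*(-1/485) = 749253/39895 + 572242/485 = 4638596459/3869815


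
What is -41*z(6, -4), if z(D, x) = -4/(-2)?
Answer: -82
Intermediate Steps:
z(D, x) = 2 (z(D, x) = -4*(-½) = 2)
-41*z(6, -4) = -41*2 = -82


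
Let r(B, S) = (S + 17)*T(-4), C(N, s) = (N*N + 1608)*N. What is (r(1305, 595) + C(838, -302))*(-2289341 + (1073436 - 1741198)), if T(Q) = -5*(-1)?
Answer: -1744191126048708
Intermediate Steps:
T(Q) = 5
C(N, s) = N*(1608 + N²) (C(N, s) = (N² + 1608)*N = (1608 + N²)*N = N*(1608 + N²))
r(B, S) = 85 + 5*S (r(B, S) = (S + 17)*5 = (17 + S)*5 = 85 + 5*S)
(r(1305, 595) + C(838, -302))*(-2289341 + (1073436 - 1741198)) = ((85 + 5*595) + 838*(1608 + 838²))*(-2289341 + (1073436 - 1741198)) = ((85 + 2975) + 838*(1608 + 702244))*(-2289341 - 667762) = (3060 + 838*703852)*(-2957103) = (3060 + 589827976)*(-2957103) = 589831036*(-2957103) = -1744191126048708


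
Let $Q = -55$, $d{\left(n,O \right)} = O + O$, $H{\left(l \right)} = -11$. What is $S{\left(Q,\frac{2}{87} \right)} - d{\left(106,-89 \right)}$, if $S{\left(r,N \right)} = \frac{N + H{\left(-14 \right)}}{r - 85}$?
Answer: $\frac{433799}{2436} \approx 178.08$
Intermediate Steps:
$d{\left(n,O \right)} = 2 O$
$S{\left(r,N \right)} = \frac{-11 + N}{-85 + r}$ ($S{\left(r,N \right)} = \frac{N - 11}{r - 85} = \frac{-11 + N}{-85 + r}$)
$S{\left(Q,\frac{2}{87} \right)} - d{\left(106,-89 \right)} = \frac{-11 + \frac{2}{87}}{-85 - 55} - 2 \left(-89\right) = \frac{-11 + 2 \cdot \frac{1}{87}}{-140} - -178 = - \frac{-11 + \frac{2}{87}}{140} + 178 = \left(- \frac{1}{140}\right) \left(- \frac{955}{87}\right) + 178 = \frac{191}{2436} + 178 = \frac{433799}{2436}$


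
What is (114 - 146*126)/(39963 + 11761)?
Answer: -9141/25862 ≈ -0.35345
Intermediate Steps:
(114 - 146*126)/(39963 + 11761) = (114 - 18396)/51724 = -18282*1/51724 = -9141/25862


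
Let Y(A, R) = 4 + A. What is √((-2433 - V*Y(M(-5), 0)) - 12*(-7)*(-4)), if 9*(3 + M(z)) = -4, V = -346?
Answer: I*√23191/3 ≈ 50.762*I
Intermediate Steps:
M(z) = -31/9 (M(z) = -3 + (⅑)*(-4) = -3 - 4/9 = -31/9)
√((-2433 - V*Y(M(-5), 0)) - 12*(-7)*(-4)) = √((-2433 - (-346)*(4 - 31/9)) - 12*(-7)*(-4)) = √((-2433 - (-346)*5/9) + 84*(-4)) = √((-2433 - 1*(-1730/9)) - 336) = √((-2433 + 1730/9) - 336) = √(-20167/9 - 336) = √(-23191/9) = I*√23191/3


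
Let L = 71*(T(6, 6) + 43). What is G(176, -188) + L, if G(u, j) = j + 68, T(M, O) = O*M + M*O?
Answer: 8045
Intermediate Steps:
T(M, O) = 2*M*O (T(M, O) = M*O + M*O = 2*M*O)
G(u, j) = 68 + j
L = 8165 (L = 71*(2*6*6 + 43) = 71*(72 + 43) = 71*115 = 8165)
G(176, -188) + L = (68 - 188) + 8165 = -120 + 8165 = 8045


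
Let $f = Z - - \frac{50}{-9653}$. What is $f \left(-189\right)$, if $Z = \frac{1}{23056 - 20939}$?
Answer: $\frac{2597319}{2919343} \approx 0.88969$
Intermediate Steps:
$Z = \frac{1}{2117} \approx 0.00047237$
$f = - \frac{96197}{20435401}$ ($f = \frac{1}{2117} - - \frac{50}{-9653} = \frac{1}{2117} - \left(-50\right) \left(- \frac{1}{9653}\right) = \frac{1}{2117} - \frac{50}{9653} = - \frac{96197}{20435401} \approx -0.0047074$)
$f \left(-189\right) = \left(- \frac{96197}{20435401}\right) \left(-189\right) = \frac{2597319}{2919343}$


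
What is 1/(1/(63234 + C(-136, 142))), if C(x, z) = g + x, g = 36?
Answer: 63134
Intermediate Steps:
C(x, z) = 36 + x
1/(1/(63234 + C(-136, 142))) = 1/(1/(63234 + (36 - 136))) = 1/(1/(63234 - 100)) = 1/(1/63134) = 63134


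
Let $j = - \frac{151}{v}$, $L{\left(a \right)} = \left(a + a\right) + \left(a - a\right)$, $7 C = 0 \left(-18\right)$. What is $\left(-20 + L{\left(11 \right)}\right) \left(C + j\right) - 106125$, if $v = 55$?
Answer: $- \frac{5837177}{55} \approx -1.0613 \cdot 10^{5}$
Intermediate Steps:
$C = 0$ ($C = \frac{0 \left(-18\right)}{7} = \frac{1}{7} \cdot 0 = 0$)
$L{\left(a \right)} = 2 a$ ($L{\left(a \right)} = 2 a + 0 = 2 a$)
$j = - \frac{151}{55} \approx -2.7455$
$\left(-20 + L{\left(11 \right)}\right) \left(C + j\right) - 106125 = \left(-20 + 2 \cdot 11\right) \left(0 - \frac{151}{55}\right) - 106125 = \left(-20 + 22\right) \left(- \frac{151}{55}\right) - 106125 = 2 \left(- \frac{151}{55}\right) - 106125 = - \frac{302}{55} - 106125 = - \frac{5837177}{55}$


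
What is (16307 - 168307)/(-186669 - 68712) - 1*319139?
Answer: -81501884959/255381 ≈ -3.1914e+5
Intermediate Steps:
(16307 - 168307)/(-186669 - 68712) - 1*319139 = -152000/(-255381) - 319139 = -152000*(-1/255381) - 319139 = 152000/255381 - 319139 = -81501884959/255381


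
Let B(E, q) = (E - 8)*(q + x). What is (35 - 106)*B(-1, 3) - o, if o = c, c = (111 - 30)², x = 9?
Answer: 1107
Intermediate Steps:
c = 6561 (c = 81² = 6561)
o = 6561
B(E, q) = (-8 + E)*(9 + q) (B(E, q) = (E - 8)*(q + 9) = (-8 + E)*(9 + q))
(35 - 106)*B(-1, 3) - o = (35 - 106)*(-72 - 8*3 + 9*(-1) - 1*3) - 1*6561 = -71*(-72 - 24 - 9 - 3) - 6561 = -71*(-108) - 6561 = 7668 - 6561 = 1107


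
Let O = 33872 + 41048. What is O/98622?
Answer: 37460/49311 ≈ 0.75967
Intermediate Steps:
O = 74920
O/98622 = 74920/98622 = 74920*(1/98622) = 37460/49311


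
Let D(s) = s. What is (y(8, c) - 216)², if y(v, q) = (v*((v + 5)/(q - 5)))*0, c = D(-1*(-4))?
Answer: 46656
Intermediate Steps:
c = 4 (c = -1*(-4) = 4)
y(v, q) = 0 (y(v, q) = (v*((5 + v)/(-5 + q)))*0 = (v*(5 + v)/(-5 + q))*0 = 0)
(y(8, c) - 216)² = (0 - 216)² = (-216)² = 46656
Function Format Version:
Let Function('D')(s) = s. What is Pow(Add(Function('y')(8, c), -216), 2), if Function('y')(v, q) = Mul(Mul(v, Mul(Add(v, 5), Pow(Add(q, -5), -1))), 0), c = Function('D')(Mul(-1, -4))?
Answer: 46656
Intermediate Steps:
c = 4 (c = Mul(-1, -4) = 4)
Function('y')(v, q) = 0 (Function('y')(v, q) = Mul(Mul(v, Mul(Add(5, v), Pow(Add(-5, q), -1))), 0) = Mul(Mul(v, Mul(Pow(Add(-5, q), -1), Add(5, v))), 0) = Mul(Mul(v, Pow(Add(-5, q), -1), Add(5, v)), 0) = 0)
Pow(Add(Function('y')(8, c), -216), 2) = Pow(Add(0, -216), 2) = Pow(-216, 2) = 46656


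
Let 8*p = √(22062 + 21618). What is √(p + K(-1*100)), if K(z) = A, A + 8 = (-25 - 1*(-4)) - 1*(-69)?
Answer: √(160 + 2*√2730)/2 ≈ 8.1317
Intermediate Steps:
A = 40 (A = -8 + ((-25 - 1*(-4)) - 1*(-69)) = -8 + ((-25 + 4) + 69) = -8 + (-21 + 69) = -8 + 48 = 40)
p = √2730/2 (p = √(22062 + 21618)/8 = √43680/8 = (4*√2730)/8 = √2730/2 ≈ 26.125)
K(z) = 40
√(p + K(-1*100)) = √(√2730/2 + 40) = √(40 + √2730/2)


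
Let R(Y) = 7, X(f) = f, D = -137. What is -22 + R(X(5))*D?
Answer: -981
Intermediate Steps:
-22 + R(X(5))*D = -22 + 7*(-137) = -22 - 959 = -981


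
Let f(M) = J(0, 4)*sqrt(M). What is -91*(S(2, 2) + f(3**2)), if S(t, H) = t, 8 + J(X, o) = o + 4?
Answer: -182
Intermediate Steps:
J(X, o) = -4 + o (J(X, o) = -8 + (o + 4) = -8 + (4 + o) = -4 + o)
f(M) = 0 (f(M) = (-4 + 4)*sqrt(M) = 0*sqrt(M) = 0)
-91*(S(2, 2) + f(3**2)) = -91*(2 + 0) = -91*2 = -182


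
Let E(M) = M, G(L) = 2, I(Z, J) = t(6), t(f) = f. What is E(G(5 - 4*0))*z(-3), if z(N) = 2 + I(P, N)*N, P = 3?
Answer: -32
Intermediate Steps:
I(Z, J) = 6
z(N) = 2 + 6*N
E(G(5 - 4*0))*z(-3) = 2*(2 + 6*(-3)) = 2*(2 - 18) = 2*(-16) = -32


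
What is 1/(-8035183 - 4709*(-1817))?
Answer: 1/521070 ≈ 1.9191e-6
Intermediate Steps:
1/(-8035183 - 4709*(-1817)) = 1/(-8035183 + 8556253) = 1/521070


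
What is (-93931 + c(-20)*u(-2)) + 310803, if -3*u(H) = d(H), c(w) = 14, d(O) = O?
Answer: 650644/3 ≈ 2.1688e+5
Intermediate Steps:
u(H) = -H/3
(-93931 + c(-20)*u(-2)) + 310803 = (-93931 + 14*(-⅓*(-2))) + 310803 = (-93931 + 14*(⅔)) + 310803 = (-93931 + 28/3) + 310803 = -281765/3 + 310803 = 650644/3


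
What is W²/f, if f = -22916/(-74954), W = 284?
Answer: 1511372456/5729 ≈ 2.6381e+5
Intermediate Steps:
f = 11458/37477 (f = -22916*(-1/74954) = 11458/37477 ≈ 0.30573)
W²/f = 284²/(11458/37477) = 80656*(37477/11458) = 1511372456/5729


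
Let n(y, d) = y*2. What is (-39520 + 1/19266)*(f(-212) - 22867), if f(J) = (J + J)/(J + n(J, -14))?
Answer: 52230751691081/57798 ≈ 9.0368e+8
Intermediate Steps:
n(y, d) = 2*y
f(J) = ⅔ (f(J) = (J + J)/(J + 2*J) = (2*J)/((3*J)) = (2*J)*(1/(3*J)) = ⅔)
(-39520 + 1/19266)*(f(-212) - 22867) = (-39520 + 1/19266)*(⅔ - 22867) = (-39520 + 1/19266)*(-68599/3) = -761392319/19266*(-68599/3) = 52230751691081/57798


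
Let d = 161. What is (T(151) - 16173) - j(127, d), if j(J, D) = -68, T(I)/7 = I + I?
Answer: -13991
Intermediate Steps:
T(I) = 14*I (T(I) = 7*(I + I) = 7*(2*I) = 14*I)
(T(151) - 16173) - j(127, d) = (14*151 - 16173) - 1*(-68) = (2114 - 16173) + 68 = -14059 + 68 = -13991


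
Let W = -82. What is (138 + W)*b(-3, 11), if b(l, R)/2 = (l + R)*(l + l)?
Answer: -5376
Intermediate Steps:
b(l, R) = 4*l*(R + l) (b(l, R) = 2*((l + R)*(l + l)) = 2*((R + l)*(2*l)) = 2*(2*l*(R + l)) = 4*l*(R + l))
(138 + W)*b(-3, 11) = (138 - 82)*(4*(-3)*(11 - 3)) = 56*(4*(-3)*8) = 56*(-96) = -5376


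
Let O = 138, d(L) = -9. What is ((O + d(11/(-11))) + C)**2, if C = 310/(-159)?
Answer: 408080401/25281 ≈ 16142.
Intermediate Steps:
C = -310/159 (C = 310*(-1/159) = -310/159 ≈ -1.9497)
((O + d(11/(-11))) + C)**2 = ((138 - 9) - 310/159)**2 = (129 - 310/159)**2 = (20201/159)**2 = 408080401/25281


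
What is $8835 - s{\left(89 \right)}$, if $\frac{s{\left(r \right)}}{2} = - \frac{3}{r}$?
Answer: $\frac{786321}{89} \approx 8835.1$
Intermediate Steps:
$s{\left(r \right)} = - \frac{6}{r}$ ($s{\left(r \right)} = 2 \left(- \frac{3}{r}\right) = - \frac{6}{r}$)
$8835 - s{\left(89 \right)} = 8835 - - \frac{6}{89} = 8835 + \frac{6}{89} = \frac{786321}{89}$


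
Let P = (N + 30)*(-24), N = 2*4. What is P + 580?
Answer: -332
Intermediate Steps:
N = 8
P = -912 (P = (8 + 30)*(-24) = 38*(-24) = -912)
P + 580 = -912 + 580 = -332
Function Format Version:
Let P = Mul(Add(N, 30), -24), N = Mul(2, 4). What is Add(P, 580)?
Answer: -332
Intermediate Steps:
N = 8
P = -912 (P = Mul(Add(8, 30), -24) = Mul(38, -24) = -912)
Add(P, 580) = Add(-912, 580) = -332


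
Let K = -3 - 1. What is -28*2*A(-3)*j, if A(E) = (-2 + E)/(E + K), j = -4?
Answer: 160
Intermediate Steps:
K = -4
A(E) = (-2 + E)/(-4 + E) (A(E) = (-2 + E)/(E - 4) = (-2 + E)/(-4 + E))
-28*2*A(-3)*j = -28*2*((-2 - 3)/(-4 - 3))*(-4) = -28*2*(-5/(-7))*(-4) = -28*2*(-⅐*(-5))*(-4) = -28*2*(5/7)*(-4) = -40*(-4) = -28*(-40/7) = 160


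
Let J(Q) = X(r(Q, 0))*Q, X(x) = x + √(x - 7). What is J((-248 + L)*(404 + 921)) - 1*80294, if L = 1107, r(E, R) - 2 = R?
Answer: 2196056 + 1138175*I*√5 ≈ 2.1961e+6 + 2.545e+6*I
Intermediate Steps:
r(E, R) = 2 + R
X(x) = x + √(-7 + x)
J(Q) = Q*(2 + I*√5) (J(Q) = ((2 + 0) + √(-7 + (2 + 0)))*Q = (2 + √(-7 + 2))*Q = (2 + √(-5))*Q = (2 + I*√5)*Q = Q*(2 + I*√5))
J((-248 + L)*(404 + 921)) - 1*80294 = ((-248 + 1107)*(404 + 921))*(2 + I*√5) - 1*80294 = (859*1325)*(2 + I*√5) - 80294 = 1138175*(2 + I*√5) - 80294 = (2276350 + 1138175*I*√5) - 80294 = 2196056 + 1138175*I*√5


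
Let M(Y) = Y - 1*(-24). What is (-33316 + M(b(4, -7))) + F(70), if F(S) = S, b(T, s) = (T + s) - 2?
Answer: -33227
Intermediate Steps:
b(T, s) = -2 + T + s
M(Y) = 24 + Y (M(Y) = Y + 24 = 24 + Y)
(-33316 + M(b(4, -7))) + F(70) = (-33316 + (24 + (-2 + 4 - 7))) + 70 = (-33316 + (24 - 5)) + 70 = (-33316 + 19) + 70 = -33297 + 70 = -33227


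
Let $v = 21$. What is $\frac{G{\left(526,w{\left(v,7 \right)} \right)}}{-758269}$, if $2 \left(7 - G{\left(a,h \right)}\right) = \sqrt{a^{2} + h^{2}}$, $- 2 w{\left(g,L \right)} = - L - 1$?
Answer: $- \frac{7}{758269} + \frac{\sqrt{69173}}{758269} \approx 0.00033762$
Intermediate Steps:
$w{\left(g,L \right)} = \frac{1}{2} + \frac{L}{2}$ ($w{\left(g,L \right)} = - \frac{- L - 1}{2} = - \frac{-1 - L}{2} = \frac{1}{2} + \frac{L}{2}$)
$G{\left(a,h \right)} = 7 - \frac{\sqrt{a^{2} + h^{2}}}{2}$
$\frac{G{\left(526,w{\left(v,7 \right)} \right)}}{-758269} = \frac{7 - \frac{\sqrt{526^{2} + \left(\frac{1}{2} + \frac{1}{2} \cdot 7\right)^{2}}}{2}}{-758269} = \left(7 - \frac{\sqrt{276676 + \left(\frac{1}{2} + \frac{7}{2}\right)^{2}}}{2}\right) \left(- \frac{1}{758269}\right) = \left(7 - \frac{\sqrt{276676 + 4^{2}}}{2}\right) \left(- \frac{1}{758269}\right) = \left(7 - \frac{\sqrt{276676 + 16}}{2}\right) \left(- \frac{1}{758269}\right) = \left(7 - \frac{\sqrt{276692}}{2}\right) \left(- \frac{1}{758269}\right) = \left(7 - \frac{2 \sqrt{69173}}{2}\right) \left(- \frac{1}{758269}\right) = \left(7 - \sqrt{69173}\right) \left(- \frac{1}{758269}\right) = - \frac{7}{758269} + \frac{\sqrt{69173}}{758269}$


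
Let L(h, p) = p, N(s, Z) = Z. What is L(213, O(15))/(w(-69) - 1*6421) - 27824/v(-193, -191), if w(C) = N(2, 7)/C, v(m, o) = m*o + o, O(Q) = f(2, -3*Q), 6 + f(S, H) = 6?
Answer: -1739/2292 ≈ -0.75873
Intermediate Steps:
f(S, H) = 0 (f(S, H) = -6 + 6 = 0)
O(Q) = 0
v(m, o) = o + m*o
w(C) = 7/C
L(213, O(15))/(w(-69) - 1*6421) - 27824/v(-193, -191) = 0/(7/(-69) - 1*6421) - 27824*(-1/(191*(1 - 193))) = 0/(7*(-1/69) - 6421) - 27824/((-191*(-192))) = 0/(-7/69 - 6421) - 27824/36672 = 0/(-443056/69) - 27824*1/36672 = 0*(-69/443056) - 1739/2292 = 0 - 1739/2292 = -1739/2292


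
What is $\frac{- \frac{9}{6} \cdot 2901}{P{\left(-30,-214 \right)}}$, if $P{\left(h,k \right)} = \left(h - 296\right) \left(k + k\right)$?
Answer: $- \frac{8703}{279056} \approx -0.031187$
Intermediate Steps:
$P{\left(h,k \right)} = 2 k \left(-296 + h\right)$ ($P{\left(h,k \right)} = \left(-296 + h\right) 2 k = 2 k \left(-296 + h\right)$)
$\frac{- \frac{9}{6} \cdot 2901}{P{\left(-30,-214 \right)}} = \frac{- \frac{9}{6} \cdot 2901}{2 \left(-214\right) \left(-296 - 30\right)} = \frac{\left(-9\right) \frac{1}{6} \cdot 2901}{2 \left(-214\right) \left(-326\right)} = \frac{\left(- \frac{3}{2}\right) 2901}{139528} = \left(- \frac{8703}{2}\right) \frac{1}{139528} = - \frac{8703}{279056}$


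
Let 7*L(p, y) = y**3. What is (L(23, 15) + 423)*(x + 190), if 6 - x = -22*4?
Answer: 1799424/7 ≈ 2.5706e+5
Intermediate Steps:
L(p, y) = y**3/7
x = 94 (x = 6 - (-22)*4 = 6 - 1*(-88) = 6 + 88 = 94)
(L(23, 15) + 423)*(x + 190) = ((1/7)*15**3 + 423)*(94 + 190) = ((1/7)*3375 + 423)*284 = (3375/7 + 423)*284 = (6336/7)*284 = 1799424/7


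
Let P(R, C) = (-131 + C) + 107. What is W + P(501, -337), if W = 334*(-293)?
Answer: -98223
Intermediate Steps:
P(R, C) = -24 + C
W = -97862
W + P(501, -337) = -97862 + (-24 - 337) = -97862 - 361 = -98223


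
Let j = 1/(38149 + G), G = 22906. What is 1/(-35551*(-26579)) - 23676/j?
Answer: -1365903523584407219/944910029 ≈ -1.4455e+9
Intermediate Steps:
j = 1/61055 (j = 1/(38149 + 22906) = 1/61055 ≈ 1.6379e-5)
1/(-35551*(-26579)) - 23676/j = 1/(-35551*(-26579)) - 23676/1/61055 = -1/35551*(-1/26579) - 23676*61055 = 1/944910029 - 1445538180 = -1365903523584407219/944910029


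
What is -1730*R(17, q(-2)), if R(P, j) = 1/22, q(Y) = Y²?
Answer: -865/11 ≈ -78.636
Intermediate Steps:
R(P, j) = 1/22
-1730*R(17, q(-2)) = -1730*1/22 = -865/11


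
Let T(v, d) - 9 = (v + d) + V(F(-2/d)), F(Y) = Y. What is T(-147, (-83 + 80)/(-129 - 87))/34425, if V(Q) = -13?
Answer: -10871/2478600 ≈ -0.0043859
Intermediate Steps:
T(v, d) = -4 + d + v (T(v, d) = 9 + ((v + d) - 13) = 9 + ((d + v) - 13) = 9 + (-13 + d + v) = -4 + d + v)
T(-147, (-83 + 80)/(-129 - 87))/34425 = (-4 + (-83 + 80)/(-129 - 87) - 147)/34425 = (-4 - 3/(-216) - 147)*(1/34425) = (-4 - 3*(-1/216) - 147)*(1/34425) = (-4 + 1/72 - 147)*(1/34425) = -10871/72*1/34425 = -10871/2478600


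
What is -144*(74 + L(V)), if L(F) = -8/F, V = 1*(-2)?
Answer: -11232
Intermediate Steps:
V = -2
-144*(74 + L(V)) = -144*(74 - 8/(-2)) = -144*(74 - 8*(-½)) = -144*(74 + 4) = -144*78 = -11232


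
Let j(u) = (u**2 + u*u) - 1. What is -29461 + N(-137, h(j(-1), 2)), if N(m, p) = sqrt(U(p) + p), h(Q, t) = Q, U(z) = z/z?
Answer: -29461 + sqrt(2) ≈ -29460.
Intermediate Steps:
U(z) = 1
j(u) = -1 + 2*u**2 (j(u) = (u**2 + u**2) - 1 = 2*u**2 - 1 = -1 + 2*u**2)
N(m, p) = sqrt(1 + p)
-29461 + N(-137, h(j(-1), 2)) = -29461 + sqrt(1 + (-1 + 2*(-1)**2)) = -29461 + sqrt(1 + (-1 + 2*1)) = -29461 + sqrt(1 + (-1 + 2)) = -29461 + sqrt(1 + 1) = -29461 + sqrt(2)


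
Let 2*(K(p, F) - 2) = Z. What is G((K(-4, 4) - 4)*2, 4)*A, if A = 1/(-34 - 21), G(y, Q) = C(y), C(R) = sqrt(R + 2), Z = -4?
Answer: -I*sqrt(6)/55 ≈ -0.044536*I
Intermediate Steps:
K(p, F) = 0 (K(p, F) = 2 + (1/2)*(-4) = 2 - 2 = 0)
C(R) = sqrt(2 + R)
G(y, Q) = sqrt(2 + y)
A = -1/55 (A = 1/(-55) = -1/55 ≈ -0.018182)
G((K(-4, 4) - 4)*2, 4)*A = sqrt(2 + (0 - 4)*2)*(-1/55) = sqrt(2 - 4*2)*(-1/55) = sqrt(2 - 8)*(-1/55) = sqrt(-6)*(-1/55) = (I*sqrt(6))*(-1/55) = -I*sqrt(6)/55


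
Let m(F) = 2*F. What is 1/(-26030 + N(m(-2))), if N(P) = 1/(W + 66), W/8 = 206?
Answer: -1714/44615419 ≈ -3.8417e-5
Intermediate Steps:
W = 1648 (W = 8*206 = 1648)
N(P) = 1/1714 (N(P) = 1/(1648 + 66) = 1/1714)
1/(-26030 + N(m(-2))) = 1/(-26030 + 1/1714) = 1/(-44615419/1714) = -1714/44615419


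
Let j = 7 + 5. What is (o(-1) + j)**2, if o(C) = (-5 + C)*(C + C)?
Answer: 576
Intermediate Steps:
j = 12
o(C) = 2*C*(-5 + C) (o(C) = (-5 + C)*(2*C) = 2*C*(-5 + C))
(o(-1) + j)**2 = (2*(-1)*(-5 - 1) + 12)**2 = (2*(-1)*(-6) + 12)**2 = (12 + 12)**2 = 24**2 = 576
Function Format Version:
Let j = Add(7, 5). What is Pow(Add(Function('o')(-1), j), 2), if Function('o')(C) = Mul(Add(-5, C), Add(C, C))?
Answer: 576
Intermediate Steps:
j = 12
Function('o')(C) = Mul(2, C, Add(-5, C)) (Function('o')(C) = Mul(Add(-5, C), Mul(2, C)) = Mul(2, C, Add(-5, C)))
Pow(Add(Function('o')(-1), j), 2) = Pow(Add(Mul(2, -1, Add(-5, -1)), 12), 2) = Pow(Add(Mul(2, -1, -6), 12), 2) = Pow(Add(12, 12), 2) = Pow(24, 2) = 576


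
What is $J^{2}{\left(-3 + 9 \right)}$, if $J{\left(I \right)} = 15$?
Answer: $225$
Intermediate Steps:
$J^{2}{\left(-3 + 9 \right)} = 15^{2} = 225$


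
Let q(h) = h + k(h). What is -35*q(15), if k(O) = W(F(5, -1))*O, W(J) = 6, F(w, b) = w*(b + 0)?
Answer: -3675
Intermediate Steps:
F(w, b) = b*w (F(w, b) = w*b = b*w)
k(O) = 6*O
q(h) = 7*h (q(h) = h + 6*h = 7*h)
-35*q(15) = -245*15 = -35*105 = -3675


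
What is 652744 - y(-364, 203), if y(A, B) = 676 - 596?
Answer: 652664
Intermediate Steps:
y(A, B) = 80
652744 - y(-364, 203) = 652744 - 1*80 = 652744 - 80 = 652664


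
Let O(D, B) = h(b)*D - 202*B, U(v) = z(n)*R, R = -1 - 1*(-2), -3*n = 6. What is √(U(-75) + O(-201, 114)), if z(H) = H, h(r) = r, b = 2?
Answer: 2*I*√5858 ≈ 153.08*I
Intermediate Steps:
n = -2 (n = -⅓*6 = -2)
R = 1 (R = -1 + 2 = 1)
U(v) = -2 (U(v) = -2*1 = -2)
O(D, B) = -202*B + 2*D (O(D, B) = 2*D - 202*B = -202*B + 2*D)
√(U(-75) + O(-201, 114)) = √(-2 + (-202*114 + 2*(-201))) = √(-2 + (-23028 - 402)) = √(-2 - 23430) = √(-23432) = 2*I*√5858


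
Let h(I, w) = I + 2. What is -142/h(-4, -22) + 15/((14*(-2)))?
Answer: 1973/28 ≈ 70.464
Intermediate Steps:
h(I, w) = 2 + I
-142/h(-4, -22) + 15/((14*(-2))) = -142/(2 - 4) + 15/((14*(-2))) = -142/(-2) + 15/(-28) = -142*(-½) + 15*(-1/28) = 71 - 15/28 = 1973/28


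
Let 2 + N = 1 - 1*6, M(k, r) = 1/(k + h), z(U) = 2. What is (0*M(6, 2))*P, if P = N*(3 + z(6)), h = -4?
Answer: 0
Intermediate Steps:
M(k, r) = 1/(-4 + k) (M(k, r) = 1/(k - 4) = 1/(-4 + k))
N = -7 (N = -2 + (1 - 1*6) = -2 + (1 - 6) = -2 - 5 = -7)
P = -35 (P = -7*(3 + 2) = -7*5 = -35)
(0*M(6, 2))*P = (0/(-4 + 6))*(-35) = (0/2)*(-35) = (0*(1/2))*(-35) = 0*(-35) = 0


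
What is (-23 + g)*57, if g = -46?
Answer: -3933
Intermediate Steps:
(-23 + g)*57 = (-23 - 46)*57 = -69*57 = -3933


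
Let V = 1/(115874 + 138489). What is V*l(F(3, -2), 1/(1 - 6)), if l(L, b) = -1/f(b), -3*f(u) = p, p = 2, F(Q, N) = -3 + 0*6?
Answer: 3/508726 ≈ 5.8971e-6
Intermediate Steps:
F(Q, N) = -3 (F(Q, N) = -3 + 0 = -3)
f(u) = -⅔ (f(u) = -⅓*2 = -⅔)
l(L, b) = 3/2 (l(L, b) = -1/(-⅔) = -1*(-3/2) = 3/2)
V = 1/254363 ≈ 3.9314e-6
V*l(F(3, -2), 1/(1 - 6)) = (1/254363)*(3/2) = 3/508726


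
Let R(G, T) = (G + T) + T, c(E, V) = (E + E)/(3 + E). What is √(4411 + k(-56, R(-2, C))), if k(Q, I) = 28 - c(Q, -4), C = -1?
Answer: √12463215/53 ≈ 66.610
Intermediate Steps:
c(E, V) = 2*E/(3 + E) (c(E, V) = (2*E)/(3 + E) = 2*E/(3 + E))
R(G, T) = G + 2*T
k(Q, I) = 28 - 2*Q/(3 + Q)
√(4411 + k(-56, R(-2, C))) = √(4411 + 2*(42 + 13*(-56))/(3 - 56)) = √(4411 + 2*(42 - 728)/(-53)) = √(4411 + 2*(-1/53)*(-686)) = √(4411 + 1372/53) = √(235155/53) = √12463215/53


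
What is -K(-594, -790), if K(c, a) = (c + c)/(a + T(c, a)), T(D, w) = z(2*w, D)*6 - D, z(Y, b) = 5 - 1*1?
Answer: -297/43 ≈ -6.9070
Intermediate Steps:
z(Y, b) = 4 (z(Y, b) = 5 - 1 = 4)
T(D, w) = 24 - D (T(D, w) = 4*6 - D = 24 - D)
K(c, a) = 2*c/(24 + a - c) (K(c, a) = (c + c)/(a + (24 - c)) = (2*c)/(24 + a - c) = 2*c/(24 + a - c))
-K(-594, -790) = -2*(-594)/(24 - 790 - 1*(-594)) = -2*(-594)/(24 - 790 + 594) = -2*(-594)/(-172) = -2*(-594)*(-1)/172 = -1*297/43 = -297/43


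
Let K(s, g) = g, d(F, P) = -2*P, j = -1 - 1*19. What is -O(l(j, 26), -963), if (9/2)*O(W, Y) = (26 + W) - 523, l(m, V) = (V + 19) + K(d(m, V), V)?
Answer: 284/3 ≈ 94.667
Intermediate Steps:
j = -20 (j = -1 - 19 = -20)
l(m, V) = 19 + 2*V (l(m, V) = (V + 19) + V = (19 + V) + V = 19 + 2*V)
O(W, Y) = -994/9 + 2*W/9 (O(W, Y) = 2*((26 + W) - 523)/9 = 2*(-497 + W)/9 = -994/9 + 2*W/9)
-O(l(j, 26), -963) = -(-994/9 + 2*(19 + 2*26)/9) = -(-994/9 + 2*(19 + 52)/9) = -(-994/9 + (2/9)*71) = -(-994/9 + 142/9) = -1*(-284/3) = 284/3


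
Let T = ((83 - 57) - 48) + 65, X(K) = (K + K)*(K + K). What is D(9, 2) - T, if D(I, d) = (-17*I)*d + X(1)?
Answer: -345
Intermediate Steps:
X(K) = 4*K² (X(K) = (2*K)*(2*K) = 4*K²)
D(I, d) = 4 - 17*I*d (D(I, d) = (-17*I)*d + 4*1² = -17*I*d + 4*1 = -17*I*d + 4 = 4 - 17*I*d)
T = 43 (T = (26 - 48) + 65 = -22 + 65 = 43)
D(9, 2) - T = (4 - 17*9*2) - 1*43 = (4 - 306) - 43 = -302 - 43 = -345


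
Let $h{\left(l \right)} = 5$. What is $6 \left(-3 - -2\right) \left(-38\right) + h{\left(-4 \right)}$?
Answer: $233$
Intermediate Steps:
$6 \left(-3 - -2\right) \left(-38\right) + h{\left(-4 \right)} = 6 \left(-3 - -2\right) \left(-38\right) + 5 = 6 \left(-3 + 2\right) \left(-38\right) + 5 = 6 \left(-1\right) \left(-38\right) + 5 = \left(-6\right) \left(-38\right) + 5 = 228 + 5 = 233$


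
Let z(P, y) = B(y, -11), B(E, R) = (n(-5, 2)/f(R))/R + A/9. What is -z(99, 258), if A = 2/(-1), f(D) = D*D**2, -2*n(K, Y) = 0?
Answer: 2/9 ≈ 0.22222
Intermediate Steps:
n(K, Y) = 0 (n(K, Y) = -1/2*0 = 0)
f(D) = D**3
A = -2 (A = 2*(-1) = -2)
B(E, R) = -2/9 (B(E, R) = (0/(R**3))/R - 2/9 = (0/R**3)/R - 2*1/9 = 0/R - 2/9 = 0 - 2/9 = -2/9)
z(P, y) = -2/9
-z(99, 258) = -1*(-2/9) = 2/9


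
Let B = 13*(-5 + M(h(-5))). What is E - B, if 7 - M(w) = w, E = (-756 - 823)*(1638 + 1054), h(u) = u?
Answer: -4250759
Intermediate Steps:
E = -4250668 (E = -1579*2692 = -4250668)
M(w) = 7 - w
B = 91 (B = 13*(-5 + (7 - 1*(-5))) = 13*(-5 + (7 + 5)) = 13*(-5 + 12) = 13*7 = 91)
E - B = -4250668 - 1*91 = -4250668 - 91 = -4250759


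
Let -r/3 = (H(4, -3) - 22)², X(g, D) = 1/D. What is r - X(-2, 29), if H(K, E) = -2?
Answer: -50113/29 ≈ -1728.0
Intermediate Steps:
r = -1728 (r = -3*(-2 - 22)² = -3*(-24)² = -3*576 = -1728)
r - X(-2, 29) = -1728 - 1/29 = -50113/29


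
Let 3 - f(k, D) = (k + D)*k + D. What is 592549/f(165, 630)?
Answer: -592549/131802 ≈ -4.4958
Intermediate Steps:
f(k, D) = 3 - D - k*(D + k) (f(k, D) = 3 - ((k + D)*k + D) = 3 - ((D + k)*k + D) = 3 - (k*(D + k) + D) = 3 - (D + k*(D + k)) = 3 + (-D - k*(D + k)) = 3 - D - k*(D + k))
592549/f(165, 630) = 592549/(3 - 1*630 - 1*165**2 - 1*630*165) = 592549/(3 - 630 - 1*27225 - 103950) = 592549/(3 - 630 - 27225 - 103950) = 592549/(-131802) = 592549*(-1/131802) = -592549/131802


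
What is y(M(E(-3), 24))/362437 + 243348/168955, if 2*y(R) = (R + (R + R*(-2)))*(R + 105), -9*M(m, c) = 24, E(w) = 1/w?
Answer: 243348/168955 ≈ 1.4403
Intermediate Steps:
E(w) = 1/w
M(m, c) = -8/3 (M(m, c) = -⅑*24 = -8/3)
y(R) = 0 (y(R) = ((R + (R + R*(-2)))*(R + 105))/2 = ((R + (R - 2*R))*(105 + R))/2 = ((R - R)*(105 + R))/2 = (0*(105 + R))/2 = (½)*0 = 0)
y(M(E(-3), 24))/362437 + 243348/168955 = 0/362437 + 243348/168955 = 0*(1/362437) + 243348*(1/168955) = 0 + 243348/168955 = 243348/168955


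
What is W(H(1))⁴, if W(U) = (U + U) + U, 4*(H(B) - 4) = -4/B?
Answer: 6561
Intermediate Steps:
H(B) = 4 - 1/B (H(B) = 4 + (-4/B)/4 = 4 - 1/B)
W(U) = 3*U (W(U) = 2*U + U = 3*U)
W(H(1))⁴ = (3*(4 - 1/1))⁴ = (3*(4 - 1*1))⁴ = (3*(4 - 1))⁴ = (3*3)⁴ = 9⁴ = 6561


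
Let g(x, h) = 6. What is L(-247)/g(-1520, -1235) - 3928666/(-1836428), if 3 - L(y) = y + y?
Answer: 117034589/1377321 ≈ 84.973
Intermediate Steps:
L(y) = 3 - 2*y (L(y) = 3 - (y + y) = 3 - 2*y)
L(-247)/g(-1520, -1235) - 3928666/(-1836428) = (3 - 2*(-247))/6 - 3928666/(-1836428) = (3 + 494)*(⅙) - 3928666*(-1/1836428) = 497*(⅙) + 1964333/918214 = 497/6 + 1964333/918214 = 117034589/1377321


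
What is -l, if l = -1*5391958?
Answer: 5391958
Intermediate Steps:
l = -5391958
-l = -1*(-5391958) = 5391958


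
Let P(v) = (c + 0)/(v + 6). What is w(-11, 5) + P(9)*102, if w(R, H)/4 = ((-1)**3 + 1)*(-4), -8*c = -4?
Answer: 17/5 ≈ 3.4000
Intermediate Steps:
c = 1/2 (c = -1/8*(-4) = 1/2 ≈ 0.50000)
P(v) = 1/(2*(6 + v)) (P(v) = (1/2 + 0)/(v + 6) = 1/(2*(6 + v)))
w(R, H) = 0 (w(R, H) = 4*(((-1)**3 + 1)*(-4)) = 4*((-1 + 1)*(-4)) = 4*(0*(-4)) = 4*0 = 0)
w(-11, 5) + P(9)*102 = 0 + (1/(2*(6 + 9)))*102 = 0 + ((1/2)/15)*102 = 0 + ((1/2)*(1/15))*102 = 0 + (1/30)*102 = 0 + 17/5 = 17/5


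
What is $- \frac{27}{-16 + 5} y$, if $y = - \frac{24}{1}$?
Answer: $- \frac{648}{11} \approx -58.909$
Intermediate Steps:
$y = -24$ ($y = \left(-24\right) 1 = -24$)
$- \frac{27}{-16 + 5} y = - \frac{27}{-16 + 5} \left(-24\right) = - \frac{27}{-11} \left(-24\right) = \left(-27\right) \left(- \frac{1}{11}\right) \left(-24\right) = \frac{27}{11} \left(-24\right) = - \frac{648}{11}$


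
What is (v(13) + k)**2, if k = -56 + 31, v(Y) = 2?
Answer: 529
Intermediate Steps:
k = -25
(v(13) + k)**2 = (2 - 25)**2 = (-23)**2 = 529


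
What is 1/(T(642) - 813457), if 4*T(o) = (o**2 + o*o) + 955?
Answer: -4/2428545 ≈ -1.6471e-6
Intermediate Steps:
T(o) = 955/4 + o**2/2 (T(o) = ((o**2 + o*o) + 955)/4 = ((o**2 + o**2) + 955)/4 = (2*o**2 + 955)/4 = (955 + 2*o**2)/4 = 955/4 + o**2/2)
1/(T(642) - 813457) = 1/((955/4 + (1/2)*642**2) - 813457) = 1/((955/4 + (1/2)*412164) - 813457) = 1/((955/4 + 206082) - 813457) = 1/(825283/4 - 813457) = 1/(-2428545/4) = -4/2428545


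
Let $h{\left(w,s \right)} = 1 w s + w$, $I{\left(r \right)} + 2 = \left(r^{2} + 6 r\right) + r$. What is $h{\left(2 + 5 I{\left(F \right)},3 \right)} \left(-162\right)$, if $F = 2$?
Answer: $-53136$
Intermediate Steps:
$I{\left(r \right)} = -2 + r^{2} + 7 r$ ($I{\left(r \right)} = -2 + \left(\left(r^{2} + 6 r\right) + r\right) = -2 + \left(r^{2} + 7 r\right) = -2 + r^{2} + 7 r$)
$h{\left(w,s \right)} = w + s w$ ($h{\left(w,s \right)} = w s + w = s w + w = w + s w$)
$h{\left(2 + 5 I{\left(F \right)},3 \right)} \left(-162\right) = \left(2 + 5 \left(-2 + 2^{2} + 7 \cdot 2\right)\right) \left(1 + 3\right) \left(-162\right) = \left(2 + 5 \left(-2 + 4 + 14\right)\right) 4 \left(-162\right) = \left(2 + 5 \cdot 16\right) 4 \left(-162\right) = \left(2 + 80\right) 4 \left(-162\right) = 82 \cdot 4 \left(-162\right) = 328 \left(-162\right) = -53136$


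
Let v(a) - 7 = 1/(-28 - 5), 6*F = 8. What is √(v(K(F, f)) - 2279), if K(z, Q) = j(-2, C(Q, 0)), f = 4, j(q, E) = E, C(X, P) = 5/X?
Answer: I*√2474241/33 ≈ 47.666*I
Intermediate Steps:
F = 4/3 (F = (⅙)*8 = 4/3 ≈ 1.3333)
K(z, Q) = 5/Q
v(a) = 230/33 (v(a) = 7 + 1/(-28 - 5) = 7 + 1/(-33) = 7 - 1/33 = 230/33)
√(v(K(F, f)) - 2279) = √(230/33 - 2279) = √(-74977/33) = I*√2474241/33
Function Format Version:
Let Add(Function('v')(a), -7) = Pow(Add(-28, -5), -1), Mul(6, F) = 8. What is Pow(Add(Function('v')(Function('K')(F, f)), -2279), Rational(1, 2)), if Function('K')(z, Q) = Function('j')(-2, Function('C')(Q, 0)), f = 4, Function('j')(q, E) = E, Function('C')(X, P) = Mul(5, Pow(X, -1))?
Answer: Mul(Rational(1, 33), I, Pow(2474241, Rational(1, 2))) ≈ Mul(47.666, I)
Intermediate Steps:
F = Rational(4, 3) (F = Mul(Rational(1, 6), 8) = Rational(4, 3) ≈ 1.3333)
Function('K')(z, Q) = Mul(5, Pow(Q, -1))
Function('v')(a) = Rational(230, 33) (Function('v')(a) = Add(7, Pow(Add(-28, -5), -1)) = Add(7, Pow(-33, -1)) = Add(7, Rational(-1, 33)) = Rational(230, 33))
Pow(Add(Function('v')(Function('K')(F, f)), -2279), Rational(1, 2)) = Pow(Add(Rational(230, 33), -2279), Rational(1, 2)) = Pow(Rational(-74977, 33), Rational(1, 2)) = Mul(Rational(1, 33), I, Pow(2474241, Rational(1, 2)))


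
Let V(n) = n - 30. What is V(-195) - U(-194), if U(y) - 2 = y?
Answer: -33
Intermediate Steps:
V(n) = -30 + n
U(y) = 2 + y
V(-195) - U(-194) = (-30 - 195) - (2 - 194) = -225 - 1*(-192) = -225 + 192 = -33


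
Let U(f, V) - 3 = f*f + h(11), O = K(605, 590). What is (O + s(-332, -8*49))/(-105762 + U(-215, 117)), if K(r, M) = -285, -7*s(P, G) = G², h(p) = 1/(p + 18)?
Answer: 644873/1726485 ≈ 0.37352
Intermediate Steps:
h(p) = 1/(18 + p)
s(P, G) = -G²/7
O = -285
U(f, V) = 88/29 + f² (U(f, V) = 3 + (f*f + 1/(18 + 11)) = 3 + (f² + 1/29) = 3 + (1/29 + f²) = 88/29 + f²)
(O + s(-332, -8*49))/(-105762 + U(-215, 117)) = (-285 - (-8*49)²/7)/(-105762 + (88/29 + (-215)²)) = (-285 - ⅐*(-392)²)/(-105762 + (88/29 + 46225)) = (-285 - ⅐*153664)/(-105762 + 1340613/29) = (-285 - 21952)/(-1726485/29) = -22237*(-29/1726485) = 644873/1726485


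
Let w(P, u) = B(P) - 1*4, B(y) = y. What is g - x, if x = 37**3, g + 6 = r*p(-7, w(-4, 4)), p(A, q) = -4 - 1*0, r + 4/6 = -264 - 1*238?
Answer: -145945/3 ≈ -48648.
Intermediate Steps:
r = -1508/3 (r = -2/3 + (-264 - 1*238) = -2/3 + (-264 - 238) = -2/3 - 502 = -1508/3 ≈ -502.67)
w(P, u) = -4 + P (w(P, u) = P - 1*4 = P - 4 = -4 + P)
p(A, q) = -4 (p(A, q) = -4 + 0 = -4)
g = 6014/3 (g = -6 - 1508/3*(-4) = -6 + 6032/3 = 6014/3 ≈ 2004.7)
x = 50653
g - x = 6014/3 - 1*50653 = 6014/3 - 50653 = -145945/3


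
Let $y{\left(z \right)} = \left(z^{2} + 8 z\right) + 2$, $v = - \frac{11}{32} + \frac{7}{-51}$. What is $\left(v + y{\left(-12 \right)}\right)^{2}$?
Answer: $\frac{6531064225}{2663424} \approx 2452.1$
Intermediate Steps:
$v = - \frac{785}{1632}$ ($v = \left(-11\right) \frac{1}{32} + 7 \left(- \frac{1}{51}\right) = - \frac{11}{32} - \frac{7}{51} = - \frac{785}{1632} \approx -0.481$)
$y{\left(z \right)} = 2 + z^{2} + 8 z$
$\left(v + y{\left(-12 \right)}\right)^{2} = \left(- \frac{785}{1632} + \left(2 + \left(-12\right)^{2} + 8 \left(-12\right)\right)\right)^{2} = \left(- \frac{785}{1632} + \left(2 + 144 - 96\right)\right)^{2} = \left(- \frac{785}{1632} + 50\right)^{2} = \left(\frac{80815}{1632}\right)^{2} = \frac{6531064225}{2663424}$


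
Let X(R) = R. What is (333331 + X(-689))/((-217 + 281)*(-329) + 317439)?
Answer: 332642/296383 ≈ 1.1223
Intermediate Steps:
(333331 + X(-689))/((-217 + 281)*(-329) + 317439) = (333331 - 689)/((-217 + 281)*(-329) + 317439) = 332642/(64*(-329) + 317439) = 332642/(-21056 + 317439) = 332642/296383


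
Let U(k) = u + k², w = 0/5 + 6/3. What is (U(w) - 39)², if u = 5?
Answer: 900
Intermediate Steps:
w = 2 (w = 0*(⅕) + 6*(⅓) = 0 + 2 = 2)
U(k) = 5 + k²
(U(w) - 39)² = ((5 + 2²) - 39)² = ((5 + 4) - 39)² = (9 - 39)² = (-30)² = 900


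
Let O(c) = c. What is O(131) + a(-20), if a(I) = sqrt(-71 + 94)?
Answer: 131 + sqrt(23) ≈ 135.80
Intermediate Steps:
a(I) = sqrt(23)
O(131) + a(-20) = 131 + sqrt(23)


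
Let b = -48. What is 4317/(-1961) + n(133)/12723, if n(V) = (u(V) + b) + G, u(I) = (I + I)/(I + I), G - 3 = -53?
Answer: -55115408/24949803 ≈ -2.2091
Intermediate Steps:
G = -50 (G = 3 - 53 = -50)
u(I) = 1 (u(I) = (2*I)/((2*I)) = (2*I)*(1/(2*I)) = 1)
n(V) = -97 (n(V) = (1 - 48) - 50 = -47 - 50 = -97)
4317/(-1961) + n(133)/12723 = 4317/(-1961) - 97/12723 = 4317*(-1/1961) - 97*1/12723 = -4317/1961 - 97/12723 = -55115408/24949803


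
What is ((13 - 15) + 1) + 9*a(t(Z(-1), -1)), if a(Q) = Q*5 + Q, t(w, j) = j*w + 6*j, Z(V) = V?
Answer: -271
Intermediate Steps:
t(w, j) = 6*j + j*w
a(Q) = 6*Q (a(Q) = 5*Q + Q = 6*Q)
((13 - 15) + 1) + 9*a(t(Z(-1), -1)) = ((13 - 15) + 1) + 9*(6*(-(6 - 1))) = (-2 + 1) + 9*(6*(-1*5)) = -1 + 9*(6*(-5)) = -1 + 9*(-30) = -1 - 270 = -271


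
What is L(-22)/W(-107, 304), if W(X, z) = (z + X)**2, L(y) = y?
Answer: -22/38809 ≈ -0.00056688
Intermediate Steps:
W(X, z) = (X + z)**2
L(-22)/W(-107, 304) = -22/(-107 + 304)**2 = -22/(197**2) = -22/38809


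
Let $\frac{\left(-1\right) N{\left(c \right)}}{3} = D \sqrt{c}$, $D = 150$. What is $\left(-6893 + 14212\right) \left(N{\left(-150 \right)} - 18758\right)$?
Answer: $-137289802 - 16467750 i \sqrt{6} \approx -1.3729 \cdot 10^{8} - 4.0338 \cdot 10^{7} i$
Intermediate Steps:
$N{\left(c \right)} = - 450 \sqrt{c}$ ($N{\left(c \right)} = - 3 \cdot 150 \sqrt{c} = - 450 \sqrt{c}$)
$\left(-6893 + 14212\right) \left(N{\left(-150 \right)} - 18758\right) = \left(-6893 + 14212\right) \left(- 450 \sqrt{-150} - 18758\right) = 7319 \left(- 450 \cdot 5 i \sqrt{6} - 18758\right) = 7319 \left(- 2250 i \sqrt{6} - 18758\right) = 7319 \left(-18758 - 2250 i \sqrt{6}\right) = -137289802 - 16467750 i \sqrt{6}$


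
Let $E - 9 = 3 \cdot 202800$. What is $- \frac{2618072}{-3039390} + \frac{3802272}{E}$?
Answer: $\frac{730524781196}{102732901695} \approx 7.1109$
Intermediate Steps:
$E = 608409$ ($E = 9 + 3 \cdot 202800 = 9 + 608400 = 608409$)
$- \frac{2618072}{-3039390} + \frac{3802272}{E} = - \frac{2618072}{-3039390} + \frac{3802272}{608409} = \left(-2618072\right) \left(- \frac{1}{3039390}\right) + 3802272 \cdot \frac{1}{608409} = \frac{1309036}{1519695} + \frac{1267424}{202803} = \frac{730524781196}{102732901695}$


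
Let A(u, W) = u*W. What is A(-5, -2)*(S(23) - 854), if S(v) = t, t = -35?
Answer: -8890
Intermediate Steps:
S(v) = -35
A(u, W) = W*u
A(-5, -2)*(S(23) - 854) = (-2*(-5))*(-35 - 854) = 10*(-889) = -8890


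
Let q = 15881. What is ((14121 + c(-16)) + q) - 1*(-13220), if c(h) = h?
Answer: 43206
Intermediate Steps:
((14121 + c(-16)) + q) - 1*(-13220) = ((14121 - 16) + 15881) - 1*(-13220) = (14105 + 15881) + 13220 = 29986 + 13220 = 43206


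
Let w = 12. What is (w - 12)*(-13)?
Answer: 0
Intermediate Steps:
(w - 12)*(-13) = (12 - 12)*(-13) = 0*(-13) = 0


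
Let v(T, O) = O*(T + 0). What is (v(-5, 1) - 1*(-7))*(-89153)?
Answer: -178306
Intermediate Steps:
v(T, O) = O*T
(v(-5, 1) - 1*(-7))*(-89153) = (1*(-5) - 1*(-7))*(-89153) = (-5 + 7)*(-89153) = 2*(-89153) = -178306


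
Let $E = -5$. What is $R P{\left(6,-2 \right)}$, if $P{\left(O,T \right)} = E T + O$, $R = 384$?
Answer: $6144$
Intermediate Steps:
$P{\left(O,T \right)} = O - 5 T$ ($P{\left(O,T \right)} = - 5 T + O = O - 5 T$)
$R P{\left(6,-2 \right)} = 384 \left(6 - -10\right) = 384 \left(6 + 10\right) = 384 \cdot 16 = 6144$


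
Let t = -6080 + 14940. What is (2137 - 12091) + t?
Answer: -1094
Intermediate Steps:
t = 8860
(2137 - 12091) + t = (2137 - 12091) + 8860 = -9954 + 8860 = -1094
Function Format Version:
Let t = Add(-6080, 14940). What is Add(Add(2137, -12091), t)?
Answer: -1094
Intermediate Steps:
t = 8860
Add(Add(2137, -12091), t) = Add(Add(2137, -12091), 8860) = Add(-9954, 8860) = -1094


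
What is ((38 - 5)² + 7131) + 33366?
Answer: 41586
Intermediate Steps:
((38 - 5)² + 7131) + 33366 = (33² + 7131) + 33366 = (1089 + 7131) + 33366 = 8220 + 33366 = 41586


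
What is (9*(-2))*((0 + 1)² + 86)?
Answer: -1566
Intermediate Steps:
(9*(-2))*((0 + 1)² + 86) = -18*(1² + 86) = -18*(1 + 86) = -18*87 = -1566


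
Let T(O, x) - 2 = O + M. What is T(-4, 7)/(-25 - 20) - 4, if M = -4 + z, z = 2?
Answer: -176/45 ≈ -3.9111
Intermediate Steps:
M = -2 (M = -4 + 2 = -2)
T(O, x) = O (T(O, x) = 2 + (O - 2) = 2 + (-2 + O) = O)
T(-4, 7)/(-25 - 20) - 4 = -4/(-25 - 20) - 4 = -4/(-45) - 4 = -4*(-1/45) - 4 = 4/45 - 4 = -176/45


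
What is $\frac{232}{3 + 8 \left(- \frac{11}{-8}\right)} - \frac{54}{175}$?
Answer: $\frac{2846}{175} \approx 16.263$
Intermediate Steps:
$\frac{232}{3 + 8 \left(- \frac{11}{-8}\right)} - \frac{54}{175} = \frac{232}{3 + 8 \left(\left(-11\right) \left(- \frac{1}{8}\right)\right)} - \frac{54}{175} = \frac{232}{3 + 8 \cdot \frac{11}{8}} - \frac{54}{175} = \frac{232}{3 + 11} - \frac{54}{175} = \frac{232}{14} - \frac{54}{175} = 232 \cdot \frac{1}{14} - \frac{54}{175} = \frac{116}{7} - \frac{54}{175} = \frac{2846}{175}$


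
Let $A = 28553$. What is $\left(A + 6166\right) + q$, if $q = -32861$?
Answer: $1858$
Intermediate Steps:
$\left(A + 6166\right) + q = \left(28553 + 6166\right) - 32861 = 34719 - 32861 = 1858$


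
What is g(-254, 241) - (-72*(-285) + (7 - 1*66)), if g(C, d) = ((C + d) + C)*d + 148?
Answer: -84660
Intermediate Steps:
g(C, d) = 148 + d*(d + 2*C) (g(C, d) = (d + 2*C)*d + 148 = d*(d + 2*C) + 148 = 148 + d*(d + 2*C))
g(-254, 241) - (-72*(-285) + (7 - 1*66)) = (148 + 241² + 2*(-254)*241) - (-72*(-285) + (7 - 1*66)) = (148 + 58081 - 122428) - (20520 + (7 - 66)) = -64199 - (20520 - 59) = -64199 - 1*20461 = -64199 - 20461 = -84660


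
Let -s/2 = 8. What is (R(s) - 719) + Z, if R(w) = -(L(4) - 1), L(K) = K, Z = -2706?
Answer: -3428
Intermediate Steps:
s = -16 (s = -2*8 = -16)
R(w) = -3 (R(w) = -(4 - 1) = -1*3 = -3)
(R(s) - 719) + Z = (-3 - 719) - 2706 = -722 - 2706 = -3428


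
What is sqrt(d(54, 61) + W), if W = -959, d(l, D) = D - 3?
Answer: I*sqrt(901) ≈ 30.017*I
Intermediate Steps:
d(l, D) = -3 + D
sqrt(d(54, 61) + W) = sqrt((-3 + 61) - 959) = sqrt(58 - 959) = sqrt(-901) = I*sqrt(901)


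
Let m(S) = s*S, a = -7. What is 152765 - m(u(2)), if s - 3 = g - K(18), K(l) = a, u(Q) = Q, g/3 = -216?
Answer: 154041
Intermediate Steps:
g = -648 (g = 3*(-216) = -648)
K(l) = -7
s = -638 (s = 3 + (-648 - 1*(-7)) = 3 + (-648 + 7) = 3 - 641 = -638)
m(S) = -638*S
152765 - m(u(2)) = 152765 - (-638)*2 = 152765 - 1*(-1276) = 152765 + 1276 = 154041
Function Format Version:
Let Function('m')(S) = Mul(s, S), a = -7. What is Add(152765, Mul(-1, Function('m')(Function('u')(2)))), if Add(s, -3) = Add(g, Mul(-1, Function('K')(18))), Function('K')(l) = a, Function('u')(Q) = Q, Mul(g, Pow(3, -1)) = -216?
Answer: 154041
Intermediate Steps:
g = -648 (g = Mul(3, -216) = -648)
Function('K')(l) = -7
s = -638 (s = Add(3, Add(-648, Mul(-1, -7))) = Add(3, Add(-648, 7)) = Add(3, -641) = -638)
Function('m')(S) = Mul(-638, S)
Add(152765, Mul(-1, Function('m')(Function('u')(2)))) = Add(152765, Mul(-1, Mul(-638, 2))) = Add(152765, Mul(-1, -1276)) = Add(152765, 1276) = 154041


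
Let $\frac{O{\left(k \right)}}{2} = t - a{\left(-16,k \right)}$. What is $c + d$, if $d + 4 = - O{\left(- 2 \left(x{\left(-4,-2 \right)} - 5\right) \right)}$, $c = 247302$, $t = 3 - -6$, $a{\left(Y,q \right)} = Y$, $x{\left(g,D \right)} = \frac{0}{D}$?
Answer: $247248$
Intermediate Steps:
$x{\left(g,D \right)} = 0$
$t = 9$ ($t = 3 + 6 = 9$)
$O{\left(k \right)} = 50$ ($O{\left(k \right)} = 2 \left(9 - -16\right) = 2 \left(9 + 16\right) = 2 \cdot 25 = 50$)
$d = -54$ ($d = -4 - 50 = -54$)
$c + d = 247302 - 54 = 247248$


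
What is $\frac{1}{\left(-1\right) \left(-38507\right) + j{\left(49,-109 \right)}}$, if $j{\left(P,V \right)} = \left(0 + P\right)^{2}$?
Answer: $\frac{1}{40908} \approx 2.4445 \cdot 10^{-5}$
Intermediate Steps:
$j{\left(P,V \right)} = P^{2}$
$\frac{1}{\left(-1\right) \left(-38507\right) + j{\left(49,-109 \right)}} = \frac{1}{\left(-1\right) \left(-38507\right) + 49^{2}} = \frac{1}{38507 + 2401} = \frac{1}{40908}$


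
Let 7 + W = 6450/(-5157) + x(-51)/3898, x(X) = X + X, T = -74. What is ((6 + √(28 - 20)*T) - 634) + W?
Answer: -2131738204/3350331 - 148*√2 ≈ -845.58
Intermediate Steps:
x(X) = 2*X
W = -27730336/3350331 (W = -7 + (6450/(-5157) + (2*(-51))/3898) = -7 + (6450*(-1/5157) - 102*1/3898) = -7 + (-2150/1719 - 51/1949) = -7 - 4278019/3350331 = -27730336/3350331 ≈ -8.2769)
((6 + √(28 - 20)*T) - 634) + W = ((6 + √(28 - 20)*(-74)) - 634) - 27730336/3350331 = ((6 + √8*(-74)) - 634) - 27730336/3350331 = ((6 + (2*√2)*(-74)) - 634) - 27730336/3350331 = ((6 - 148*√2) - 634) - 27730336/3350331 = (-628 - 148*√2) - 27730336/3350331 = -2131738204/3350331 - 148*√2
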